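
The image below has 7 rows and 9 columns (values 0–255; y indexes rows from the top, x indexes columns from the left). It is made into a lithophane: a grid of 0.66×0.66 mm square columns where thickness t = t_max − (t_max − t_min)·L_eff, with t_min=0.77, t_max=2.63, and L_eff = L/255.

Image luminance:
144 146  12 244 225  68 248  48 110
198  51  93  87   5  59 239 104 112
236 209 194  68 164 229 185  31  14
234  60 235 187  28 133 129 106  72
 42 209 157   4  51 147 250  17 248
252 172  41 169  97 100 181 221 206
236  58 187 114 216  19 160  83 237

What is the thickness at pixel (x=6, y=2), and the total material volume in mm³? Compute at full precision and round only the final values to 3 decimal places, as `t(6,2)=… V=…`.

span = t_max - t_min = 2.63 - 0.77 = 1.860
L(6,2) = 185, L_eff = 185/255 = 0.725490
t(6,2) = 2.63 - 1.860·0.725490 = 1.281
Σt over all 7·9 pixels = 876343/8500 ≈ 103.0991765
V = pitch²·Σt = 0.66²·876343/8500 = 44.910

t(6,2)=1.281 V=44.910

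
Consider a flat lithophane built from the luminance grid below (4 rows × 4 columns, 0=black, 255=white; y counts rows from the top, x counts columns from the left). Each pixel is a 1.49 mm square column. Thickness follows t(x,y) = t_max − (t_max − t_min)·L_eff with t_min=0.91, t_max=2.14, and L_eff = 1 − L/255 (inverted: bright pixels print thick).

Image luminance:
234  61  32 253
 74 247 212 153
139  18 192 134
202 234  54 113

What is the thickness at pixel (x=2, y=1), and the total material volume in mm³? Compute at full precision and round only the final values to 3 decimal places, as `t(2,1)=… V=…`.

t(2,1)=1.933 V=57.512

span = t_max - t_min = 2.14 - 0.91 = 1.230
L(2,1) = 212, L_eff = 1 - 212/255 = 0.168627 (inverted)
t(2,1) = 2.14 - 1.230·0.168627 = 1.933
Σt over all 4·4 pixels = 55048/2125 ≈ 25.9049412
V = pitch²·Σt = 1.49²·55048/2125 = 57.512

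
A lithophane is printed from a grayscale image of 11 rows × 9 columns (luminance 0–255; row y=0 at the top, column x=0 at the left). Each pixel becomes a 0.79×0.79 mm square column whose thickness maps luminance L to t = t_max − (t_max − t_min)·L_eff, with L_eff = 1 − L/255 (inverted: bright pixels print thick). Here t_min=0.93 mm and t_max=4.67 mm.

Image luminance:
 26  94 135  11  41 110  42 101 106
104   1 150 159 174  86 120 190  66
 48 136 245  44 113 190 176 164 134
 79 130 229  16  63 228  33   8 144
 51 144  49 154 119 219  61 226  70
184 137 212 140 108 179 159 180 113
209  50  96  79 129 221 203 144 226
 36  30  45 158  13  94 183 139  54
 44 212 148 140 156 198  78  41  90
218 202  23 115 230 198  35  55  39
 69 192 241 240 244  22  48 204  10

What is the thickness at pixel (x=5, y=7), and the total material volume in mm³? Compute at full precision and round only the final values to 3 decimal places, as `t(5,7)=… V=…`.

t(5,7)=2.309 V=167.321

span = t_max - t_min = 4.67 - 0.93 = 3.740
L(5,7) = 94, L_eff = 1 - 94/255 = 0.631373 (inverted)
t(5,7) = 4.67 - 3.740·0.631373 = 2.309
Σt over all 11·9 pixels = 402149/1500 ≈ 268.0993333
V = pitch²·Σt = 0.79²·402149/1500 = 167.321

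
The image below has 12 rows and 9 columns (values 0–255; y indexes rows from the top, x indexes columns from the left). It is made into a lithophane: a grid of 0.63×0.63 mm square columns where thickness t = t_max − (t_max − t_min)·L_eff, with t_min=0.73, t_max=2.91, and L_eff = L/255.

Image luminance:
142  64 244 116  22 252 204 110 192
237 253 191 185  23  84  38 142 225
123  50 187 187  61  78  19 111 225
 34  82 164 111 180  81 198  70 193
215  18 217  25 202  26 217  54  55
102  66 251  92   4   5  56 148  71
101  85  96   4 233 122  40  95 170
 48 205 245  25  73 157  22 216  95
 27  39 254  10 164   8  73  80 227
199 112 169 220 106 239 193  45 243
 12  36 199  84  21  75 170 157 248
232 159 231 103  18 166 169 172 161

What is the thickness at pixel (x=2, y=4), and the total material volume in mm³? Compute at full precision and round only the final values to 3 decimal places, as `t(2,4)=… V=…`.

span = t_max - t_min = 2.91 - 0.73 = 2.180
L(2,4) = 217, L_eff = 217/255 = 0.850980
t(2,4) = 2.91 - 2.180·0.850980 = 1.055
Σt over all 12·9 pixels = 101183/510 ≈ 198.3980392
V = pitch²·Σt = 0.63²·101183/510 = 78.744

t(2,4)=1.055 V=78.744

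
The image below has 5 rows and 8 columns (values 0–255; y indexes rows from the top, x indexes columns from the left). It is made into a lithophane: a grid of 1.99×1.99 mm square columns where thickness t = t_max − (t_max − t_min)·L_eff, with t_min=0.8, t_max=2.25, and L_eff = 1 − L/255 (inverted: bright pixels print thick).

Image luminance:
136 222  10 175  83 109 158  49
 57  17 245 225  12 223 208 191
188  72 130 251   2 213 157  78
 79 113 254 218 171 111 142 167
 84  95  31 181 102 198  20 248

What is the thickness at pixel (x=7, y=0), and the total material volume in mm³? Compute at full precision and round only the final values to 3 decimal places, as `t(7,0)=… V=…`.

t(7,0)=1.079 V=248.885

span = t_max - t_min = 2.25 - 0.8 = 1.450
L(7,0) = 49, L_eff = 1 - 49/255 = 0.807843 (inverted)
t(7,0) = 2.25 - 1.450·0.807843 = 1.079
Σt over all 5·8 pixels = 12821/204 ≈ 62.8480392
V = pitch²·Σt = 1.99²·12821/204 = 248.885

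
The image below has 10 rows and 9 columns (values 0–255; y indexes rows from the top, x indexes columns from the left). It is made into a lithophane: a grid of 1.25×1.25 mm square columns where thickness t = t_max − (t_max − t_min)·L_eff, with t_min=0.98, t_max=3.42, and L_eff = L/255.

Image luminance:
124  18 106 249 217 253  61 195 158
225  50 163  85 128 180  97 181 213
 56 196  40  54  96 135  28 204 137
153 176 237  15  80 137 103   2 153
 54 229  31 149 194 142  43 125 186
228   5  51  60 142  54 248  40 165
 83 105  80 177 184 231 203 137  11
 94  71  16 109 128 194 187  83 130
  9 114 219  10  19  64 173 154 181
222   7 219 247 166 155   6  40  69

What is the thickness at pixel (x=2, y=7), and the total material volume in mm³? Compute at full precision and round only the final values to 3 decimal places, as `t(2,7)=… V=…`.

t(2,7)=3.267 V=314.264

span = t_max - t_min = 3.42 - 0.98 = 2.440
L(2,7) = 16, L_eff = 16/255 = 0.062745
t(2,7) = 3.42 - 2.440·0.062745 = 3.267
Σt over all 10·9 pixels = 427399/2125 ≈ 201.1289412
V = pitch²·Σt = 1.25²·427399/2125 = 314.264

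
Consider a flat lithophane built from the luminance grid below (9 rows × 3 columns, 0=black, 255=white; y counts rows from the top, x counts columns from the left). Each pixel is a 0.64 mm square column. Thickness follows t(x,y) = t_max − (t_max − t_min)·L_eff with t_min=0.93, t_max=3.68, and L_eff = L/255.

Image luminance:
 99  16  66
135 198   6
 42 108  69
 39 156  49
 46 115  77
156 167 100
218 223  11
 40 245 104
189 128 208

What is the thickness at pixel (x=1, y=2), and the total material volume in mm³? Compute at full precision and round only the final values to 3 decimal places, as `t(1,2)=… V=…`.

t(1,2)=2.515 V=27.402

span = t_max - t_min = 3.68 - 0.93 = 2.750
L(1,2) = 108, L_eff = 108/255 = 0.423529
t(1,2) = 3.68 - 2.750·0.423529 = 2.515
Σt over all 9·3 pixels = 170593/2550 ≈ 66.8992157
V = pitch²·Σt = 0.64²·170593/2550 = 27.402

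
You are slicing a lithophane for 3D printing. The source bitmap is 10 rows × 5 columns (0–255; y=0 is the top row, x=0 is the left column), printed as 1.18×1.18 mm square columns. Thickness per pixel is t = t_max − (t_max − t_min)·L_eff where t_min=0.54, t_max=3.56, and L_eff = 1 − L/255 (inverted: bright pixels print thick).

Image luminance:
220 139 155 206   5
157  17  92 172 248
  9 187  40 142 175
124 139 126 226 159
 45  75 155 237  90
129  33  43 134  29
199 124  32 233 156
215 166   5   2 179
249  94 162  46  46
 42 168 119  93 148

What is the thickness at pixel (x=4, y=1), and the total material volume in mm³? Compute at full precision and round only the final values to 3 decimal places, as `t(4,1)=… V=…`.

span = t_max - t_min = 3.56 - 0.54 = 3.020
L(4,1) = 248, L_eff = 1 - 248/255 = 0.027451 (inverted)
t(4,1) = 3.56 - 3.020·0.027451 = 3.477
Σt over all 10·5 pixels = 213056/2125 ≈ 100.2616471
V = pitch²·Σt = 1.18²·213056/2125 = 139.604

t(4,1)=3.477 V=139.604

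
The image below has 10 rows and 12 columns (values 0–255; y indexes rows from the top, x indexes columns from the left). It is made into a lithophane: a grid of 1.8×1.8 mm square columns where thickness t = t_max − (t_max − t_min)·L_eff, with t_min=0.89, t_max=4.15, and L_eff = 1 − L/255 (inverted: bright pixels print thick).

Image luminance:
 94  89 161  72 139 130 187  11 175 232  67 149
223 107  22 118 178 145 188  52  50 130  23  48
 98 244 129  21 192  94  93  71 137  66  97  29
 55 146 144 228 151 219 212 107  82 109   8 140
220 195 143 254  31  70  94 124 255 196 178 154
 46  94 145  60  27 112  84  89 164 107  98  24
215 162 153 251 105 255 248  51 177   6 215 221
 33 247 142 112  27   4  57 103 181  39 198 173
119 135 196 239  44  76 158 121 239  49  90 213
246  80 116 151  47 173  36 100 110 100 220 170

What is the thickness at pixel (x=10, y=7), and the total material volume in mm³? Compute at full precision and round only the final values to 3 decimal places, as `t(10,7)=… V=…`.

t(10,7)=3.421 V=976.835

span = t_max - t_min = 4.15 - 0.89 = 3.260
L(10,7) = 198, L_eff = 1 - 198/255 = 0.223529 (inverted)
t(10,7) = 4.15 - 3.260·0.223529 = 3.421
Σt over all 10·12 pixels = 3844027/12750 ≈ 301.4923137
V = pitch²·Σt = 1.8²·3844027/12750 = 976.835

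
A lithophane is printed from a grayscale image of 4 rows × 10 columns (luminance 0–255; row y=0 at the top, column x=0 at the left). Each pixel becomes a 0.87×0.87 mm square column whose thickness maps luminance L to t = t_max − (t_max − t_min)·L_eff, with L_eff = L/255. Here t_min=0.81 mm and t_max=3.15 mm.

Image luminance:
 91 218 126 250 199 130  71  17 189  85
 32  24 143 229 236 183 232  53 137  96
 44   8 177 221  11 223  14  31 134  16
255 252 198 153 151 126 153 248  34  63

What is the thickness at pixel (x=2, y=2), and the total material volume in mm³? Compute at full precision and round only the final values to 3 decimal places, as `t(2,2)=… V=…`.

t(2,2)=1.526 V=58.884

span = t_max - t_min = 3.15 - 0.81 = 2.340
L(2,2) = 177, L_eff = 177/255 = 0.694118
t(2,2) = 3.15 - 2.340·0.694118 = 1.526
Σt over all 4·10 pixels = 77.796
V = pitch²·Σt = 0.87²·77.796 = 58.884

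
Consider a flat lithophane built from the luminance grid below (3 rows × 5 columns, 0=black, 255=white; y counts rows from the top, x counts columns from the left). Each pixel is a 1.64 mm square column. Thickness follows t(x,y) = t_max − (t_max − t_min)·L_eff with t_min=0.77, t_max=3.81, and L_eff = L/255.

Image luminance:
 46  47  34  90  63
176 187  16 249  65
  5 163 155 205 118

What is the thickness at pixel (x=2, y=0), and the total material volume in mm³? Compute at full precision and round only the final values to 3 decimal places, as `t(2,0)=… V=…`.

t(2,0)=3.405 V=101.799

span = t_max - t_min = 3.81 - 0.77 = 3.040
L(2,0) = 34, L_eff = 34/255 = 0.133333
t(2,0) = 3.81 - 3.040·0.133333 = 3.405
Σt over all 3·5 pixels = 965149/25500 ≈ 37.8489804
V = pitch²·Σt = 1.64²·965149/25500 = 101.799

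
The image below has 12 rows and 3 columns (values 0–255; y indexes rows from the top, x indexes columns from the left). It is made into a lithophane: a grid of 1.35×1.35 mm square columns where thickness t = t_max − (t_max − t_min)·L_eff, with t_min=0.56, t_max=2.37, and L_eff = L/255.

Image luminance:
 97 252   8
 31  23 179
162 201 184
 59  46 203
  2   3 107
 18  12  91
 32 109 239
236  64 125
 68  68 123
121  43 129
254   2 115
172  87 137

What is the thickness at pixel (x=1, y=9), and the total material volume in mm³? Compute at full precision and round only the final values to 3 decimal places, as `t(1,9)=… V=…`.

span = t_max - t_min = 2.37 - 0.56 = 1.810
L(1,9) = 43, L_eff = 43/255 = 0.168627
t(1,9) = 2.37 - 1.810·0.168627 = 2.065
Σt over all 12·3 pixels = 743749/12750 ≈ 58.3332549
V = pitch²·Σt = 1.35²·743749/12750 = 106.312

t(1,9)=2.065 V=106.312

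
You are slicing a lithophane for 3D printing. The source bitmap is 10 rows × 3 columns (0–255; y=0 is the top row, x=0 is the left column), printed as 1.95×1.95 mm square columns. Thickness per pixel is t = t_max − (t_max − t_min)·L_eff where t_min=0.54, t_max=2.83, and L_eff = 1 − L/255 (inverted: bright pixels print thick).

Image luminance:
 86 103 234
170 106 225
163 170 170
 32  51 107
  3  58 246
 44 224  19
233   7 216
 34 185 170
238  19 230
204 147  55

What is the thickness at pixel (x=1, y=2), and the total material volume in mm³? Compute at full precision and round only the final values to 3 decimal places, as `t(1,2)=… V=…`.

span = t_max - t_min = 2.83 - 0.54 = 2.290
L(1,2) = 170, L_eff = 1 - 170/255 = 0.333333 (inverted)
t(1,2) = 2.83 - 2.290·0.333333 = 2.067
Σt over all 10·3 pixels = 1317421/25500 ≈ 51.6635686
V = pitch²·Σt = 1.95²·1317421/25500 = 196.451

t(1,2)=2.067 V=196.451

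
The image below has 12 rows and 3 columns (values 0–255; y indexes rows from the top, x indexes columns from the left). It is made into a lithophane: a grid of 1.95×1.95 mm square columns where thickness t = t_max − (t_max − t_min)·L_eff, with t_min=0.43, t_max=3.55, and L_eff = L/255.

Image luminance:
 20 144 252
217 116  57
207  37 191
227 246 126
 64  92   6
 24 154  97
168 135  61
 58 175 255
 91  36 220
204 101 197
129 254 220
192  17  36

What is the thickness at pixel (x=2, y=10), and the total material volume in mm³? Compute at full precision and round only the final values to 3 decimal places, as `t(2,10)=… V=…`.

t(2,10)=0.858 V=261.431

span = t_max - t_min = 3.55 - 0.43 = 3.120
L(2,10) = 220, L_eff = 220/255 = 0.862745
t(2,10) = 3.55 - 3.120·0.862745 = 0.858
Σt over all 12·3 pixels = 146099/2125 ≈ 68.7524706
V = pitch²·Σt = 1.95²·146099/2125 = 261.431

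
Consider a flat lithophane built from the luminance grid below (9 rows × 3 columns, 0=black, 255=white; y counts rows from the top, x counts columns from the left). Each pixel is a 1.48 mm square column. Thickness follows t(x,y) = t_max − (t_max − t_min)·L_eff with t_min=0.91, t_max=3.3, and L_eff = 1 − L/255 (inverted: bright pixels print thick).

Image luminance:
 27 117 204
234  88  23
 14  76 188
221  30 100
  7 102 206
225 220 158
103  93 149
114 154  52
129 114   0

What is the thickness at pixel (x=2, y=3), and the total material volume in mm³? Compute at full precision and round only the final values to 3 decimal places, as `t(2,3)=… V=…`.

span = t_max - t_min = 3.3 - 0.91 = 2.390
L(2,3) = 100, L_eff = 1 - 100/255 = 0.607843 (inverted)
t(2,3) = 3.3 - 2.390·0.607843 = 1.847
Σt over all 9·3 pixels = 1378907/25500 ≈ 54.0747843
V = pitch²·Σt = 1.48²·1378907/25500 = 118.445

t(2,3)=1.847 V=118.445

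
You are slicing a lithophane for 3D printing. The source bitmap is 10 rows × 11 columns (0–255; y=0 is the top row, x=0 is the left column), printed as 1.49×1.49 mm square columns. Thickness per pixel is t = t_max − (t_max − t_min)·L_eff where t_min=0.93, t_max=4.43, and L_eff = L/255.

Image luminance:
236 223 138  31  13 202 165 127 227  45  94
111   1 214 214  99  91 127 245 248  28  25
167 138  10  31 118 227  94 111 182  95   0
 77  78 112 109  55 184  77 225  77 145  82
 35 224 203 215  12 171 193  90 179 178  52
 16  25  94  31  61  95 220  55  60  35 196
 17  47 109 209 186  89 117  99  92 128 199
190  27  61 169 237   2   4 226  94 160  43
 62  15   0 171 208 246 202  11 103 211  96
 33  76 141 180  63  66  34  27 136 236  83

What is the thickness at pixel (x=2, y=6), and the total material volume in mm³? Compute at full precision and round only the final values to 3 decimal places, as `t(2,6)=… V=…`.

span = t_max - t_min = 4.43 - 0.93 = 3.500
L(2,6) = 109, L_eff = 109/255 = 0.427451
t(2,6) = 4.43 - 3.500·0.427451 = 2.934
Σt over all 10·11 pixels = 80011/255 ≈ 313.7686275
V = pitch²·Σt = 1.49²·80011/255 = 696.598

t(2,6)=2.934 V=696.598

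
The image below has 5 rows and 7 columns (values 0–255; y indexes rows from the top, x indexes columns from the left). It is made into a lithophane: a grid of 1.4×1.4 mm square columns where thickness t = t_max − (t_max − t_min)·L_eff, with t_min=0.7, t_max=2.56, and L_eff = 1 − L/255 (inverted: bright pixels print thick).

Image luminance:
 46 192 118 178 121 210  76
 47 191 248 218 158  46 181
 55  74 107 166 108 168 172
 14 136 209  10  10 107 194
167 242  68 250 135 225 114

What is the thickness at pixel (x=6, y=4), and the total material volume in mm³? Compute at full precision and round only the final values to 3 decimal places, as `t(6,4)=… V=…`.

t(6,4)=1.532 V=116.085

span = t_max - t_min = 2.56 - 0.7 = 1.860
L(6,4) = 114, L_eff = 1 - 114/255 = 0.552941 (inverted)
t(6,4) = 2.56 - 1.860·0.552941 = 1.532
Σt over all 5·7 pixels = 125858/2125 ≈ 59.2272941
V = pitch²·Σt = 1.4²·125858/2125 = 116.085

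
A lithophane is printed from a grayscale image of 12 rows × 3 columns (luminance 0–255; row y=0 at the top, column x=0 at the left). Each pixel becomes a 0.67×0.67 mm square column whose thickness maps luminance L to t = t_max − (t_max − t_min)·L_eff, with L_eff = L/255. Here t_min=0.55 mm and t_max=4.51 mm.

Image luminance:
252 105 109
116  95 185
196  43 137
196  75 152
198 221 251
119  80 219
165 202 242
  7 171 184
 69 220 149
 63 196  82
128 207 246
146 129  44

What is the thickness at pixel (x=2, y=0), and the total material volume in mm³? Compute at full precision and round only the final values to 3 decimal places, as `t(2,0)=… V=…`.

span = t_max - t_min = 4.51 - 0.55 = 3.960
L(2,0) = 109, L_eff = 109/255 = 0.427451
t(2,0) = 4.51 - 3.960·0.427451 = 2.817
Σt over all 12·3 pixels = 166848/2125 ≈ 78.5167059
V = pitch²·Σt = 0.67²·166848/2125 = 35.246

t(2,0)=2.817 V=35.246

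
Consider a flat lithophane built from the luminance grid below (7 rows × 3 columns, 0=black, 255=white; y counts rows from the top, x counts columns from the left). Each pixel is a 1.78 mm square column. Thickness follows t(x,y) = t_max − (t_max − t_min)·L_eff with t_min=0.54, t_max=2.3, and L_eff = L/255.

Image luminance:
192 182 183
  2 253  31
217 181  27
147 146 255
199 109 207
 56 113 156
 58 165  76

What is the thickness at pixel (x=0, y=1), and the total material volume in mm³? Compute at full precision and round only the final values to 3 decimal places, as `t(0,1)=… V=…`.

t(0,1)=2.286 V=88.413

span = t_max - t_min = 2.3 - 0.54 = 1.760
L(0,1) = 2, L_eff = 2/255 = 0.007843
t(0,1) = 2.3 - 1.760·0.007843 = 2.286
Σt over all 7·3 pixels = 23719/850 ≈ 27.9047059
V = pitch²·Σt = 1.78²·23719/850 = 88.413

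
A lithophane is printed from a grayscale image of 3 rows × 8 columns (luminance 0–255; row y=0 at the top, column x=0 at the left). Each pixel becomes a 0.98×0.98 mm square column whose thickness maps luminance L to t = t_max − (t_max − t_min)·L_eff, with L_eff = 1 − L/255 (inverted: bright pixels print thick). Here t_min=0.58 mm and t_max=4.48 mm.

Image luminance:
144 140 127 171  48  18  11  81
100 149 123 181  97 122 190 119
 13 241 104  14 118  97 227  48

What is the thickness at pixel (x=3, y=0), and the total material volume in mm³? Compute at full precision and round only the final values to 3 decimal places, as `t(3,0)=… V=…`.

t(3,0)=3.195 V=52.778

span = t_max - t_min = 4.48 - 0.58 = 3.900
L(3,0) = 171, L_eff = 1 - 171/255 = 0.329412 (inverted)
t(3,0) = 4.48 - 3.900·0.329412 = 3.195
Σt over all 3·8 pixels = 46711/850 ≈ 54.9541176
V = pitch²·Σt = 0.98²·46711/850 = 52.778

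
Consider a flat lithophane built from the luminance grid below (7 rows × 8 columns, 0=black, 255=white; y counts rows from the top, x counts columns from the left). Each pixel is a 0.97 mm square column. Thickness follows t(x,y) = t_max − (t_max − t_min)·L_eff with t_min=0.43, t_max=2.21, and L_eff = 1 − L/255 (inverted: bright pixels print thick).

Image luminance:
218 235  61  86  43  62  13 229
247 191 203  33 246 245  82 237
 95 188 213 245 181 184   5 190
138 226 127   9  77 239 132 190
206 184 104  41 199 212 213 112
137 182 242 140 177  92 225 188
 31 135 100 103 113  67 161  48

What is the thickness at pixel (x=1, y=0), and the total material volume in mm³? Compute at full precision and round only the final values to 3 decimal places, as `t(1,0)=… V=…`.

t(1,0)=2.070 V=77.052

span = t_max - t_min = 2.21 - 0.43 = 1.780
L(1,0) = 235, L_eff = 1 - 235/255 = 0.078431 (inverted)
t(1,0) = 2.21 - 1.780·0.078431 = 2.070
Σt over all 7·8 pixels = 522059/6375 ≈ 81.8916078
V = pitch²·Σt = 0.97²·522059/6375 = 77.052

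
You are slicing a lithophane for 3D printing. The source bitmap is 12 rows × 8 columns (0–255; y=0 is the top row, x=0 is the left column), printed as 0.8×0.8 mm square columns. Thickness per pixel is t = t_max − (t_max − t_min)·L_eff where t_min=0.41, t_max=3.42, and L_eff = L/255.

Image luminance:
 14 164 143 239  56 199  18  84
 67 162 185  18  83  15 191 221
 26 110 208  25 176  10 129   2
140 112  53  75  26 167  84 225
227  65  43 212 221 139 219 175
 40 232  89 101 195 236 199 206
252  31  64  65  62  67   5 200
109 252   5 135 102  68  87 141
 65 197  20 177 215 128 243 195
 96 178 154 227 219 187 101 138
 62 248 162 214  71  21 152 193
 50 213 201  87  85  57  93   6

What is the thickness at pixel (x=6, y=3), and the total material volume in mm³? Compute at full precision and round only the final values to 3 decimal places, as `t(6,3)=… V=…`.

t(6,3)=2.428 V=118.519

span = t_max - t_min = 3.42 - 0.41 = 3.010
L(6,3) = 84, L_eff = 84/255 = 0.329412
t(6,3) = 3.42 - 3.010·0.329412 = 2.428
Σt over all 12·8 pixels = 787039/4250 ≈ 185.1856471
V = pitch²·Σt = 0.8²·787039/4250 = 118.519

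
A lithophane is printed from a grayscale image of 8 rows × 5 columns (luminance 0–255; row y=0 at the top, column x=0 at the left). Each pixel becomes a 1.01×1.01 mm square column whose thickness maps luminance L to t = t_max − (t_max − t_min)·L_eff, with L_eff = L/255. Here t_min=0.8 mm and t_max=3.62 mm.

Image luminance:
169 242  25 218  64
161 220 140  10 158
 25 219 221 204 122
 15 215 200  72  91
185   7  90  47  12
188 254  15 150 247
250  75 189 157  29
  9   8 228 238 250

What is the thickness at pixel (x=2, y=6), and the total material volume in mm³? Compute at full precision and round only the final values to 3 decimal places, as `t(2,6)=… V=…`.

t(2,6)=1.530 V=86.578

span = t_max - t_min = 3.62 - 0.8 = 2.820
L(2,6) = 189, L_eff = 189/255 = 0.741176
t(2,6) = 3.62 - 2.820·0.741176 = 1.530
Σt over all 8·5 pixels = 360707/4250 ≈ 84.8722353
V = pitch²·Σt = 1.01²·360707/4250 = 86.578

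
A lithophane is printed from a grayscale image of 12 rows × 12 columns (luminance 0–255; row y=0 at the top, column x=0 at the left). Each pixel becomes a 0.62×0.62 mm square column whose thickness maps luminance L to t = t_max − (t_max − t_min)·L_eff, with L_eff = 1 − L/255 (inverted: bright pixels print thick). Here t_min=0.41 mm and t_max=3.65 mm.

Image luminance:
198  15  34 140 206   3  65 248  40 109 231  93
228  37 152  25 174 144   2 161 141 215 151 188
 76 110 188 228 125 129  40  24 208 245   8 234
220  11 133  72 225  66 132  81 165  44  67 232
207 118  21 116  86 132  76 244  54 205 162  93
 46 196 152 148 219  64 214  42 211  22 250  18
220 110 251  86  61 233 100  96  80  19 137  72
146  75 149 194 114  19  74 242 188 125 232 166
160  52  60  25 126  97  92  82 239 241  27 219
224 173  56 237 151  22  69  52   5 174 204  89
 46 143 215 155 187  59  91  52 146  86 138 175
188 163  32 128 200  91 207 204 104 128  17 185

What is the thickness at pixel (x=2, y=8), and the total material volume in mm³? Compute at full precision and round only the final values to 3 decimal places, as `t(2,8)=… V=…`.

t(2,8)=1.172 V=112.387

span = t_max - t_min = 3.65 - 0.41 = 3.240
L(2,8) = 60, L_eff = 1 - 60/255 = 0.764706 (inverted)
t(2,8) = 3.65 - 3.240·0.764706 = 1.172
Σt over all 12·12 pixels = 621288/2125 ≈ 292.3708235
V = pitch²·Σt = 0.62²·621288/2125 = 112.387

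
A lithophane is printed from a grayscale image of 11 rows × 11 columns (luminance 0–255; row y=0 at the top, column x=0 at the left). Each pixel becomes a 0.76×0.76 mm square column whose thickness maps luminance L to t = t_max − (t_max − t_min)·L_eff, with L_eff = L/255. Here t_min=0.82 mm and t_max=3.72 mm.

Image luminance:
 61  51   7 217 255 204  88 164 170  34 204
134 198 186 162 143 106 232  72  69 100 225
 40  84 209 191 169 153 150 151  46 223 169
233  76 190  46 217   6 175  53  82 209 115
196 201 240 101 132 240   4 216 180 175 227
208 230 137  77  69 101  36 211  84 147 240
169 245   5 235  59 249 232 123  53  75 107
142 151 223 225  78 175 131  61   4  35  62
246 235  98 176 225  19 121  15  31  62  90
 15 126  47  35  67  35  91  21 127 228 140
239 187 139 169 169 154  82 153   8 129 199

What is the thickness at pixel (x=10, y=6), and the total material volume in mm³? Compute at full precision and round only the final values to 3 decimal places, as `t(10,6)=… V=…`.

span = t_max - t_min = 3.72 - 0.82 = 2.900
L(10,6) = 107, L_eff = 107/255 = 0.419608
t(10,6) = 3.72 - 2.900·0.419608 = 2.503
Σt over all 11·11 pixels = 338452/1275 ≈ 265.4525490
V = pitch²·Σt = 0.76²·338452/1275 = 153.325

t(10,6)=2.503 V=153.325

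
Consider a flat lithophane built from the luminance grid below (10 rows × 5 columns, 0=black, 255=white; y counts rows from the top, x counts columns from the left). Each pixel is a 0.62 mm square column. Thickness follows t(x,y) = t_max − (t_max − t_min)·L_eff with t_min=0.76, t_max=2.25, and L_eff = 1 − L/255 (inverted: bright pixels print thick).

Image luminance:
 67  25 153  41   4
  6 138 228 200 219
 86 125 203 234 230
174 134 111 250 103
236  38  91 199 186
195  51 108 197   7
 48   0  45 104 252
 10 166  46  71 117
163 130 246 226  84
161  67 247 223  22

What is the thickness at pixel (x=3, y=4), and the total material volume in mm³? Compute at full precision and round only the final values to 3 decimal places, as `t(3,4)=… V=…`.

t(3,4)=1.923 V=29.133

span = t_max - t_min = 2.25 - 0.76 = 1.490
L(3,4) = 199, L_eff = 1 - 199/255 = 0.219608 (inverted)
t(3,4) = 2.25 - 1.490·0.219608 = 1.923
Σt over all 10·5 pixels = 1932583/25500 ≈ 75.7875686
V = pitch²·Σt = 0.62²·1932583/25500 = 29.133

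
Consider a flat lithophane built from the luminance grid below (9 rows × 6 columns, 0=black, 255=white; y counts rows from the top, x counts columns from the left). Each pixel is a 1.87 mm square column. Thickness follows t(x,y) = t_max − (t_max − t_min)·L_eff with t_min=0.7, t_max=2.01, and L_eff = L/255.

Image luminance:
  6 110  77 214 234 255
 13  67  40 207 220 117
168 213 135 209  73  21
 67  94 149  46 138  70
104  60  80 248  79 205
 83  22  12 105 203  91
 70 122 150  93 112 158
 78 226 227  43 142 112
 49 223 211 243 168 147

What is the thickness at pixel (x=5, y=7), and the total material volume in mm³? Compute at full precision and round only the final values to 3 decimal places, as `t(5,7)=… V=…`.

t(5,7)=1.435 V=257.233

span = t_max - t_min = 2.01 - 0.7 = 1.310
L(5,7) = 112, L_eff = 112/255 = 0.439216
t(5,7) = 2.01 - 1.310·0.439216 = 1.435
Σt over all 9·6 pixels = 1875791/25500 ≈ 73.5604314
V = pitch²·Σt = 1.87²·1875791/25500 = 257.233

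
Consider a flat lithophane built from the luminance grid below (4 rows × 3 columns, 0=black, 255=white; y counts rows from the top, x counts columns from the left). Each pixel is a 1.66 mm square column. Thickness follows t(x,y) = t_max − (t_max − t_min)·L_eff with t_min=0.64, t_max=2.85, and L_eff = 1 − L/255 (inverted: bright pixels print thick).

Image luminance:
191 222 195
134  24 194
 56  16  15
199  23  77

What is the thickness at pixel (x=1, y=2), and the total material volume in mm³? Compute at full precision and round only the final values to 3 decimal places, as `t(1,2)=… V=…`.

span = t_max - t_min = 2.85 - 0.64 = 2.210
L(1,2) = 16, L_eff = 1 - 16/255 = 0.937255 (inverted)
t(1,2) = 2.85 - 2.210·0.937255 = 0.779
Σt over all 4·3 pixels = 14509/750 ≈ 19.3453333
V = pitch²·Σt = 1.66²·14509/750 = 53.308

t(1,2)=0.779 V=53.308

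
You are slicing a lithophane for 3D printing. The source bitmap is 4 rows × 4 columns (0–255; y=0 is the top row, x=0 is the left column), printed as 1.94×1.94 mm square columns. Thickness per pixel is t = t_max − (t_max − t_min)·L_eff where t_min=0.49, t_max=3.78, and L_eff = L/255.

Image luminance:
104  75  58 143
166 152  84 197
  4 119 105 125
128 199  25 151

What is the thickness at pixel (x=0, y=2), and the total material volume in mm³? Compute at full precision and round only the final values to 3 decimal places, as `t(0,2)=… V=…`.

t(0,2)=3.728 V=138.519

span = t_max - t_min = 3.78 - 0.49 = 3.290
L(0,2) = 4, L_eff = 4/255 = 0.015686
t(0,2) = 3.78 - 3.290·0.015686 = 3.728
Σt over all 4·4 pixels = 37541/1020 ≈ 36.8049020
V = pitch²·Σt = 1.94²·37541/1020 = 138.519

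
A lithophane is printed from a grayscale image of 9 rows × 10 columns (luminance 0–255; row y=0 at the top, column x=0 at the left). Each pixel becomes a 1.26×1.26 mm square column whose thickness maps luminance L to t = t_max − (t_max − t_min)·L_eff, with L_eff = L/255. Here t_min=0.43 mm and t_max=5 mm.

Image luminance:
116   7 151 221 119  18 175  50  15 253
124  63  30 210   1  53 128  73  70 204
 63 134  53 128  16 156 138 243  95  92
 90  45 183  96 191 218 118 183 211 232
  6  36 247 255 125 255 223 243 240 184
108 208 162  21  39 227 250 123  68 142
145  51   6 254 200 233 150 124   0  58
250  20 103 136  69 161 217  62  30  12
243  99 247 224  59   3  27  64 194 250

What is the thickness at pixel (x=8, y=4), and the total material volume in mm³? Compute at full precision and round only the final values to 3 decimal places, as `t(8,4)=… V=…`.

span = t_max - t_min = 5 - 0.43 = 4.570
L(8,4) = 240, L_eff = 240/255 = 0.941176
t(8,4) = 5 - 4.570·0.941176 = 0.699
Σt over all 9·10 pixels = 2055039/8500 ≈ 241.7692941
V = pitch²·Σt = 1.26²·2055039/8500 = 383.833

t(8,4)=0.699 V=383.833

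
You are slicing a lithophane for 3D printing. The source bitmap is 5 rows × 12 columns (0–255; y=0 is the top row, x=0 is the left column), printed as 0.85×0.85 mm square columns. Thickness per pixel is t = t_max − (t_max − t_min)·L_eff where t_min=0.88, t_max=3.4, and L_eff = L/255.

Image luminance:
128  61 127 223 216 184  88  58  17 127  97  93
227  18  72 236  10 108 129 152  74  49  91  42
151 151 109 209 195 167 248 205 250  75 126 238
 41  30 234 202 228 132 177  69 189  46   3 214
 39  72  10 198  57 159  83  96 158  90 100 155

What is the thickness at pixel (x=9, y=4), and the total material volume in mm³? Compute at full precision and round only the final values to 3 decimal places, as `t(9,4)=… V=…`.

span = t_max - t_min = 3.4 - 0.88 = 2.520
L(9,4) = 90, L_eff = 90/255 = 0.352941
t(9,4) = 3.4 - 2.520·0.352941 = 2.511
Σt over all 5·12 pixels = 275307/2125 ≈ 129.5562353
V = pitch²·Σt = 0.85²·275307/2125 = 93.604

t(9,4)=2.511 V=93.604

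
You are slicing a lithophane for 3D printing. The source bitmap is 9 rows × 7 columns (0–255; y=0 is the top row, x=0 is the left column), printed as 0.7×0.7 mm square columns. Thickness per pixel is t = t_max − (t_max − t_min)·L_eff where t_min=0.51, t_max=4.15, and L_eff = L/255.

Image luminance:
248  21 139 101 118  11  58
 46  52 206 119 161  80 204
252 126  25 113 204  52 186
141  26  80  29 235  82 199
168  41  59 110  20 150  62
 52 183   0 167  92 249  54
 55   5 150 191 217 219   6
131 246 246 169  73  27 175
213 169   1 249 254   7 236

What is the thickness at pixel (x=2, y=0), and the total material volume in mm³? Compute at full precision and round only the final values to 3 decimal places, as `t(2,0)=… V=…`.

span = t_max - t_min = 4.15 - 0.51 = 3.640
L(2,0) = 139, L_eff = 139/255 = 0.545098
t(2,0) = 4.15 - 3.640·0.545098 = 2.166
Σt over all 9·7 pixels = 768467/5100 ≈ 150.6798039
V = pitch²·Σt = 0.7²·768467/5100 = 73.833

t(2,0)=2.166 V=73.833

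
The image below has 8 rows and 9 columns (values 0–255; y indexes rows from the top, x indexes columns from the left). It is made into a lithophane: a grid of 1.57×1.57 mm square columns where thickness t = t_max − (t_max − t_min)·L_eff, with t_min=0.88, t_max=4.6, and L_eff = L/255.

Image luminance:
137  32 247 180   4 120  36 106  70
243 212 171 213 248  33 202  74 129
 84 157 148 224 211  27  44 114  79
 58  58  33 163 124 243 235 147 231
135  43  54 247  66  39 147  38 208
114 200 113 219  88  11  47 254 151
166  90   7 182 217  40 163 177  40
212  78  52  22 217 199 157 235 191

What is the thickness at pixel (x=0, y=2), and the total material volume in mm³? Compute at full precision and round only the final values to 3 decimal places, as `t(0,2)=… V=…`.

span = t_max - t_min = 4.6 - 0.88 = 3.720
L(0,2) = 84, L_eff = 84/255 = 0.329412
t(0,2) = 4.6 - 3.720·0.329412 = 3.375
Σt over all 8·9 pixels = 410664/2125 ≈ 193.2536471
V = pitch²·Σt = 1.57²·410664/2125 = 476.351

t(0,2)=3.375 V=476.351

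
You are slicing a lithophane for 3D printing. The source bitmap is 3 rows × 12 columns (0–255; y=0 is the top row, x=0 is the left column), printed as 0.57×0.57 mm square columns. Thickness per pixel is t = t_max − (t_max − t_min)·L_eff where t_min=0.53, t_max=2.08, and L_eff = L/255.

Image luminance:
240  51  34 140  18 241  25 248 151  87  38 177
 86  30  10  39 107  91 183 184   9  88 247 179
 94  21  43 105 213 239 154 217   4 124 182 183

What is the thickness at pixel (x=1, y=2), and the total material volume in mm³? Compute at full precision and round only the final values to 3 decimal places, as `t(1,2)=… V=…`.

t(1,2)=1.952 V=15.872

span = t_max - t_min = 2.08 - 0.53 = 1.550
L(1,2) = 21, L_eff = 21/255 = 0.082353
t(1,2) = 2.08 - 1.550·0.082353 = 1.952
Σt over all 3·12 pixels = 124573/2550 ≈ 48.8521569
V = pitch²·Σt = 0.57²·124573/2550 = 15.872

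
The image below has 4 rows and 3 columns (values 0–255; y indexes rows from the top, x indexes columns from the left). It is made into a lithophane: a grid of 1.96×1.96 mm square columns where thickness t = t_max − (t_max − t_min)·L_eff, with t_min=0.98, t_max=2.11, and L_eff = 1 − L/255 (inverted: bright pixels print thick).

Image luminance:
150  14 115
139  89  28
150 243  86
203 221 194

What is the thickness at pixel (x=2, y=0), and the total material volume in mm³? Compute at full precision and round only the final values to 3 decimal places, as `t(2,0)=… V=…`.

t(2,0)=1.490 V=72.960

span = t_max - t_min = 2.11 - 0.98 = 1.130
L(2,0) = 115, L_eff = 1 - 115/255 = 0.549020 (inverted)
t(2,0) = 2.11 - 1.130·0.549020 = 1.490
Σt over all 4·3 pixels = 18.992
V = pitch²·Σt = 1.96²·18.992 = 72.960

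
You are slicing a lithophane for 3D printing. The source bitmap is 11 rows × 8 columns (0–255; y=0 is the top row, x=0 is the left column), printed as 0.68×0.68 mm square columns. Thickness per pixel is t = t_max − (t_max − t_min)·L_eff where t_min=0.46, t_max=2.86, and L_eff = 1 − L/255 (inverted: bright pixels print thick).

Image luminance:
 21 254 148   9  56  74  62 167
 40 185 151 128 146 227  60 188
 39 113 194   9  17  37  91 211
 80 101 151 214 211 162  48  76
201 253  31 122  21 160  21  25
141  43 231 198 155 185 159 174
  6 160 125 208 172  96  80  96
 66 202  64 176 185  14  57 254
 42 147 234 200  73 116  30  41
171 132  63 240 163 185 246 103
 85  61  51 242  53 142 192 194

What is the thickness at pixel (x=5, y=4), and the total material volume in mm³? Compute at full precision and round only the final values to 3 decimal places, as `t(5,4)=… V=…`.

t(5,4)=1.966 V=66.403

span = t_max - t_min = 2.86 - 0.46 = 2.400
L(5,4) = 160, L_eff = 1 - 160/255 = 0.372549 (inverted)
t(5,4) = 2.86 - 2.400·0.372549 = 1.966
Σt over all 11·8 pixels = 61032/425 ≈ 143.6047059
V = pitch²·Σt = 0.68²·61032/425 = 66.403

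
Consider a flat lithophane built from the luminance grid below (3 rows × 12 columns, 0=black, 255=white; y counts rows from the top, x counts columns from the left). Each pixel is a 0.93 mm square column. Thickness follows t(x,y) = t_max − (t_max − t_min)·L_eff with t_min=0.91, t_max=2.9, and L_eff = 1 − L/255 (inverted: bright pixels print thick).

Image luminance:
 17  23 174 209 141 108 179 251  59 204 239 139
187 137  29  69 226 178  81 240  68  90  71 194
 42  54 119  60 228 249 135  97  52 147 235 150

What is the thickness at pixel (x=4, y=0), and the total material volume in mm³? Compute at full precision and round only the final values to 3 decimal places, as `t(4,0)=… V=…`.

t(4,0)=2.010 V=61.279

span = t_max - t_min = 2.9 - 0.91 = 1.990
L(4,0) = 141, L_eff = 1 - 141/255 = 0.447059 (inverted)
t(4,0) = 2.9 - 1.990·0.447059 = 2.010
Σt over all 3·12 pixels = 602233/8500 ≈ 70.8509412
V = pitch²·Σt = 0.93²·602233/8500 = 61.279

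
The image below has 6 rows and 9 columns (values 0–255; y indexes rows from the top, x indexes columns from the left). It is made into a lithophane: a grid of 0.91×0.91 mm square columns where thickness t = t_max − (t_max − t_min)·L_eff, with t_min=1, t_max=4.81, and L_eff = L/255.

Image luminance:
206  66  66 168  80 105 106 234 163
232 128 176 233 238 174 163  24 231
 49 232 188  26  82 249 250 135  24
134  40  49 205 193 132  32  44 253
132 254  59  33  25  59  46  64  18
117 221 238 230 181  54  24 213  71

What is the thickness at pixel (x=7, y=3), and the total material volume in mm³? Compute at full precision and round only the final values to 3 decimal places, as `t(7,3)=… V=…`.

t(7,3)=4.153 V=126.638

span = t_max - t_min = 4.81 - 1 = 3.810
L(7,3) = 44, L_eff = 44/255 = 0.172549
t(7,3) = 4.81 - 3.810·0.172549 = 4.153
Σt over all 6·9 pixels = 1299867/8500 ≈ 152.9255294
V = pitch²·Σt = 0.91²·1299867/8500 = 126.638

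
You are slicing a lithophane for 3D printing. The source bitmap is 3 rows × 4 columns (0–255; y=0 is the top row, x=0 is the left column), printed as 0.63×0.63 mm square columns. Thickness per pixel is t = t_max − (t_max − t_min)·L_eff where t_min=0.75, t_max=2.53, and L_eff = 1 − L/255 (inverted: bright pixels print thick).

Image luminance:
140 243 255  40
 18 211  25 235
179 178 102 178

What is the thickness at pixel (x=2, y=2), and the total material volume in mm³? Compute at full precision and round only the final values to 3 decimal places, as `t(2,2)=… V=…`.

t(2,2)=1.462 V=8.570

span = t_max - t_min = 2.53 - 0.75 = 1.780
L(2,2) = 102, L_eff = 1 - 102/255 = 0.600000 (inverted)
t(2,2) = 2.53 - 1.780·0.600000 = 1.462
Σt over all 3·4 pixels = 137653/6375 ≈ 21.5926275
V = pitch²·Σt = 0.63²·137653/6375 = 8.570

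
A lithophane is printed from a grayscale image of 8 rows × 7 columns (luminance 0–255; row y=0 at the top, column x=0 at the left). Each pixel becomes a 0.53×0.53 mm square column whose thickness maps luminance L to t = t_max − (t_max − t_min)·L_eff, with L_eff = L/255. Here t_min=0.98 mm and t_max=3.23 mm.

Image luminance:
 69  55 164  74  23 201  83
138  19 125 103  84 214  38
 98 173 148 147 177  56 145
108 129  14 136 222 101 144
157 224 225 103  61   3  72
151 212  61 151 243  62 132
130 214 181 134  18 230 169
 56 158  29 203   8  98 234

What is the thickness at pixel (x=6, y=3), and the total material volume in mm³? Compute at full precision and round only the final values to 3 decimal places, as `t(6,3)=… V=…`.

t(6,3)=1.959 V=33.690

span = t_max - t_min = 3.23 - 0.98 = 2.250
L(6,3) = 144, L_eff = 144/255 = 0.564706
t(6,3) = 3.23 - 2.250·0.564706 = 1.959
Σt over all 8·7 pixels = 203891/1700 ≈ 119.9358824
V = pitch²·Σt = 0.53²·203891/1700 = 33.690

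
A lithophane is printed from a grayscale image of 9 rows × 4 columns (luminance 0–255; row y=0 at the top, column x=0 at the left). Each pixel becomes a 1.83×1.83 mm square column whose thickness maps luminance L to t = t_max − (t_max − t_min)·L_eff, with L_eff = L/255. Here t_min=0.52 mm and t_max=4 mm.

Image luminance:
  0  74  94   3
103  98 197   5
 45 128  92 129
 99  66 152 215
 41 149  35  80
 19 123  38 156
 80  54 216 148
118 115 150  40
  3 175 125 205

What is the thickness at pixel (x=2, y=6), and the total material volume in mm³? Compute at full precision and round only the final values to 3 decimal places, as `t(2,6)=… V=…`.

span = t_max - t_min = 4 - 0.52 = 3.480
L(2,6) = 216, L_eff = 216/255 = 0.847059
t(2,6) = 4 - 3.480·0.847059 = 1.052
Σt over all 9·4 pixels = 95.28
V = pitch²·Σt = 1.83²·95.28 = 319.083

t(2,6)=1.052 V=319.083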